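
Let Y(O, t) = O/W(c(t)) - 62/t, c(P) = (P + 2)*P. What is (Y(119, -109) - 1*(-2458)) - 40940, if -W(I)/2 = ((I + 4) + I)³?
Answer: -106525093933911236971/2768220688066000 ≈ -38481.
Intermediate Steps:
c(P) = P*(2 + P) (c(P) = (2 + P)*P = P*(2 + P))
W(I) = -2*(4 + 2*I)³ (W(I) = -2*((I + 4) + I)³ = -2*((4 + I) + I)³ = -2*(4 + 2*I)³)
Y(O, t) = -62/t - O/(16*(2 + t*(2 + t))³) (Y(O, t) = O/((-16*(2 + t*(2 + t))³)) - 62/t = O*(-1/(16*(2 + t*(2 + t))³)) - 62/t = -O/(16*(2 + t*(2 + t))³) - 62/t = -62/t - O/(16*(2 + t*(2 + t))³))
(Y(119, -109) - 1*(-2458)) - 40940 = ((-62/(-109) - 1/16*119/(2 + (-109)² + 2*(-109))³) - 1*(-2458)) - 40940 = ((-62*(-1/109) - 1/16*119/(2 + 11881 - 218)³) + 2458) - 40940 = ((62/109 - 1/16*119/11665³) + 2458) - 40940 = ((62/109 - 1/16*119*1/1587282504625) + 2458) - 40940 = ((62/109 - 119/25396520074000) + 2458) - 40940 = (1574584244575029/2768220688066000 + 2458) - 40940 = 6805861035510803029/2768220688066000 - 40940 = -106525093933911236971/2768220688066000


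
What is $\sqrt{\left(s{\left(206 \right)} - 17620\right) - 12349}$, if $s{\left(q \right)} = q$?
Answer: $3 i \sqrt{3307} \approx 172.52 i$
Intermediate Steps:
$\sqrt{\left(s{\left(206 \right)} - 17620\right) - 12349} = \sqrt{\left(206 - 17620\right) - 12349} = \sqrt{-17414 - 12349} = \sqrt{-29763} = 3 i \sqrt{3307}$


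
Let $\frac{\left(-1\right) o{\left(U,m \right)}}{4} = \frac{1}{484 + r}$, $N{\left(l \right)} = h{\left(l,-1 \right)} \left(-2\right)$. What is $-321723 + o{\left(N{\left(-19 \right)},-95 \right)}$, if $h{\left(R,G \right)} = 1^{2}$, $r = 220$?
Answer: $- \frac{56623249}{176} \approx -3.2172 \cdot 10^{5}$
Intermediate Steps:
$h{\left(R,G \right)} = 1$
$N{\left(l \right)} = -2$ ($N{\left(l \right)} = 1 \left(-2\right) = -2$)
$o{\left(U,m \right)} = - \frac{1}{176}$ ($o{\left(U,m \right)} = - \frac{4}{484 + 220} = - \frac{4}{704} = \left(-4\right) \frac{1}{704} = - \frac{1}{176}$)
$-321723 + o{\left(N{\left(-19 \right)},-95 \right)} = -321723 - \frac{1}{176} = - \frac{56623249}{176}$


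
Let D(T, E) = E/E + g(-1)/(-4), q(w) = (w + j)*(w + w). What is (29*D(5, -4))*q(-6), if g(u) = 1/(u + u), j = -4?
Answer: 3915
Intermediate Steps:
q(w) = 2*w*(-4 + w) (q(w) = (w - 4)*(w + w) = (-4 + w)*(2*w) = 2*w*(-4 + w))
g(u) = 1/(2*u)
D(T, E) = 9/8 (D(T, E) = E/E + ((½)/(-1))/(-4) = 1 + ((½)*(-1))*(-¼) = 1 - ½*(-¼) = 1 + ⅛ = 9/8)
(29*D(5, -4))*q(-6) = (29*(9/8))*(2*(-6)*(-4 - 6)) = 261*(2*(-6)*(-10))/8 = (261/8)*120 = 3915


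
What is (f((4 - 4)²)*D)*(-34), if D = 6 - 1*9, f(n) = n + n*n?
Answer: 0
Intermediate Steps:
f(n) = n + n²
D = -3 (D = 6 - 9 = -3)
(f((4 - 4)²)*D)*(-34) = (((4 - 4)²*(1 + (4 - 4)²))*(-3))*(-34) = ((0²*(1 + 0²))*(-3))*(-34) = ((0*(1 + 0))*(-3))*(-34) = ((0*1)*(-3))*(-34) = (0*(-3))*(-34) = 0*(-34) = 0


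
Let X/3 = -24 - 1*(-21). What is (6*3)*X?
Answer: -162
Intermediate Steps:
X = -9 (X = 3*(-24 - 1*(-21)) = 3*(-24 + 21) = 3*(-3) = -9)
(6*3)*X = (6*3)*(-9) = 18*(-9) = -162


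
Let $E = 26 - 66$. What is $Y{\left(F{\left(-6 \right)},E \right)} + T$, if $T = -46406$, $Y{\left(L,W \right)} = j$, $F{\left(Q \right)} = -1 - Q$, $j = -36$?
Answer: $-46442$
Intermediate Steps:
$E = -40$ ($E = 26 - 66 = -40$)
$Y{\left(L,W \right)} = -36$
$Y{\left(F{\left(-6 \right)},E \right)} + T = -36 - 46406 = -46442$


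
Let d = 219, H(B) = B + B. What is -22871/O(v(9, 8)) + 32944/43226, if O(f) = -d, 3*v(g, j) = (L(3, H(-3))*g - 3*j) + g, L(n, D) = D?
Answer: 497918291/4733247 ≈ 105.20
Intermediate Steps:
H(B) = 2*B
v(g, j) = -j - 5*g/3 (v(g, j) = (((2*(-3))*g - 3*j) + g)/3 = ((-6*g - 3*j) + g)/3 = (-5*g - 3*j)/3 = -j - 5*g/3)
O(f) = -219 (O(f) = -1*219 = -219)
-22871/O(v(9, 8)) + 32944/43226 = -22871/(-219) + 32944/43226 = -22871*(-1/219) + 32944*(1/43226) = 22871/219 + 16472/21613 = 497918291/4733247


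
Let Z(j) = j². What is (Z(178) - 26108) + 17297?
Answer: 22873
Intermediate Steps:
(Z(178) - 26108) + 17297 = (178² - 26108) + 17297 = (31684 - 26108) + 17297 = 5576 + 17297 = 22873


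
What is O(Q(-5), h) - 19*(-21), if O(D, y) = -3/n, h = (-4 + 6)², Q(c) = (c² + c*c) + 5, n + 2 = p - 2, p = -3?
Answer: 2796/7 ≈ 399.43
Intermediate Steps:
n = -7 (n = -2 + (-3 - 2) = -2 - 5 = -7)
Q(c) = 5 + 2*c² (Q(c) = (c² + c²) + 5 = 2*c² + 5 = 5 + 2*c²)
h = 4 (h = 2² = 4)
O(D, y) = 3/7 (O(D, y) = -3/(-7) = -3*(-⅐) = 3/7)
O(Q(-5), h) - 19*(-21) = 3/7 - 19*(-21) = 3/7 + 399 = 2796/7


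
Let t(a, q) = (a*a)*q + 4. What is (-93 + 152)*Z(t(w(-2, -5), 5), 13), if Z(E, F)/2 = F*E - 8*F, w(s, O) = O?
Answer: 185614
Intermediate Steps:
t(a, q) = 4 + q*a² (t(a, q) = a²*q + 4 = q*a² + 4 = 4 + q*a²)
Z(E, F) = -16*F + 2*E*F (Z(E, F) = 2*(F*E - 8*F) = 2*(E*F - 8*F) = 2*(-8*F + E*F) = -16*F + 2*E*F)
(-93 + 152)*Z(t(w(-2, -5), 5), 13) = (-93 + 152)*(2*13*(-8 + (4 + 5*(-5)²))) = 59*(2*13*(-8 + (4 + 5*25))) = 59*(2*13*(-8 + (4 + 125))) = 59*(2*13*(-8 + 129)) = 59*(2*13*121) = 59*3146 = 185614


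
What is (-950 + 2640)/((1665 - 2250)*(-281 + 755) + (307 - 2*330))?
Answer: -1690/277643 ≈ -0.0060870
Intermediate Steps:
(-950 + 2640)/((1665 - 2250)*(-281 + 755) + (307 - 2*330)) = 1690/(-585*474 + (307 - 1*660)) = 1690/(-277290 + (307 - 660)) = 1690/(-277290 - 353) = 1690/(-277643) = 1690*(-1/277643) = -1690/277643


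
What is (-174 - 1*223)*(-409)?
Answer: 162373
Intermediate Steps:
(-174 - 1*223)*(-409) = (-174 - 223)*(-409) = -397*(-409) = 162373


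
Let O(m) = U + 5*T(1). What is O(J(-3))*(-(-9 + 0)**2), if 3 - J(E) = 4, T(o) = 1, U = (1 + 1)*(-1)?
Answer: -243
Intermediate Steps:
U = -2 (U = 2*(-1) = -2)
J(E) = -1 (J(E) = 3 - 1*4 = 3 - 4 = -1)
O(m) = 3 (O(m) = -2 + 5*1 = -2 + 5 = 3)
O(J(-3))*(-(-9 + 0)**2) = 3*(-(-9 + 0)**2) = 3*(-1*(-9)**2) = 3*(-1*81) = 3*(-81) = -243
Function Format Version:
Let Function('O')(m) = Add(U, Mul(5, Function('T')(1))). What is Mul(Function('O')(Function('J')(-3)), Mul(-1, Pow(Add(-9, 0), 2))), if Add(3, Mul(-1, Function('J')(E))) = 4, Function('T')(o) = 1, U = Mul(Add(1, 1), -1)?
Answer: -243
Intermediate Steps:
U = -2 (U = Mul(2, -1) = -2)
Function('J')(E) = -1 (Function('J')(E) = Add(3, Mul(-1, 4)) = Add(3, -4) = -1)
Function('O')(m) = 3 (Function('O')(m) = Add(-2, Mul(5, 1)) = Add(-2, 5) = 3)
Mul(Function('O')(Function('J')(-3)), Mul(-1, Pow(Add(-9, 0), 2))) = Mul(3, Mul(-1, Pow(Add(-9, 0), 2))) = Mul(3, Mul(-1, Pow(-9, 2))) = Mul(3, Mul(-1, 81)) = Mul(3, -81) = -243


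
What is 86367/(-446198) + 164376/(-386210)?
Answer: -53350020759/86163064790 ≈ -0.61917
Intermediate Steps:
86367/(-446198) + 164376/(-386210) = 86367*(-1/446198) + 164376*(-1/386210) = -86367/446198 - 82188/193105 = -53350020759/86163064790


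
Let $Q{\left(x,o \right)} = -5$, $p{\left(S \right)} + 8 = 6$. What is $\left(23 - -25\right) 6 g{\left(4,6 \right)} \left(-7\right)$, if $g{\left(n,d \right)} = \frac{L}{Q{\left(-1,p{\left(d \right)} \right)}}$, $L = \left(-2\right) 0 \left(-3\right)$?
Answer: $0$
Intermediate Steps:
$p{\left(S \right)} = -2$ ($p{\left(S \right)} = -8 + 6 = -2$)
$L = 0$ ($L = 0 \left(-3\right) = 0$)
$g{\left(n,d \right)} = 0$ ($g{\left(n,d \right)} = \frac{0}{-5} = 0 \left(- \frac{1}{5}\right) = 0$)
$\left(23 - -25\right) 6 g{\left(4,6 \right)} \left(-7\right) = \left(23 - -25\right) 6 \cdot 0 \left(-7\right) = \left(23 + 25\right) 0 \left(-7\right) = 48 \cdot 0 = 0$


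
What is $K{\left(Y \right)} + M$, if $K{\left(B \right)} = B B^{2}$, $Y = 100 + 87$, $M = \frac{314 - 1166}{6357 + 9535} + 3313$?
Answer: $\frac{25993415855}{3973} \approx 6.5425 \cdot 10^{6}$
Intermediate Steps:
$M = \frac{13162336}{3973}$ ($M = - \frac{852}{15892} + 3313 = \left(-852\right) \frac{1}{15892} + 3313 = - \frac{213}{3973} + 3313 = \frac{13162336}{3973} \approx 3312.9$)
$Y = 187$
$K{\left(B \right)} = B^{3}$
$K{\left(Y \right)} + M = 187^{3} + \frac{13162336}{3973} = 6539203 + \frac{13162336}{3973} = \frac{25993415855}{3973}$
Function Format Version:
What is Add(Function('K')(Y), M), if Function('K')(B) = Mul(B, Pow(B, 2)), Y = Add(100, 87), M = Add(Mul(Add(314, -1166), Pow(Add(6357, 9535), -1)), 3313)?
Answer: Rational(25993415855, 3973) ≈ 6.5425e+6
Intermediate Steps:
M = Rational(13162336, 3973) (M = Add(Mul(-852, Pow(15892, -1)), 3313) = Add(Mul(-852, Rational(1, 15892)), 3313) = Add(Rational(-213, 3973), 3313) = Rational(13162336, 3973) ≈ 3312.9)
Y = 187
Function('K')(B) = Pow(B, 3)
Add(Function('K')(Y), M) = Add(Pow(187, 3), Rational(13162336, 3973)) = Add(6539203, Rational(13162336, 3973)) = Rational(25993415855, 3973)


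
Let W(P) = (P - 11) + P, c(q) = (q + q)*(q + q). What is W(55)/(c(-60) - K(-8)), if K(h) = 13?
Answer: 99/14387 ≈ 0.0068812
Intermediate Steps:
c(q) = 4*q² (c(q) = (2*q)*(2*q) = 4*q²)
W(P) = -11 + 2*P (W(P) = (-11 + P) + P = -11 + 2*P)
W(55)/(c(-60) - K(-8)) = (-11 + 2*55)/(4*(-60)² - 1*13) = (-11 + 110)/(4*3600 - 13) = 99/(14400 - 13) = 99/14387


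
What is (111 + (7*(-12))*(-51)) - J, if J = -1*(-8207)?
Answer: -3812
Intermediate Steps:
J = 8207
(111 + (7*(-12))*(-51)) - J = (111 + (7*(-12))*(-51)) - 1*8207 = (111 - 84*(-51)) - 8207 = (111 + 4284) - 8207 = 4395 - 8207 = -3812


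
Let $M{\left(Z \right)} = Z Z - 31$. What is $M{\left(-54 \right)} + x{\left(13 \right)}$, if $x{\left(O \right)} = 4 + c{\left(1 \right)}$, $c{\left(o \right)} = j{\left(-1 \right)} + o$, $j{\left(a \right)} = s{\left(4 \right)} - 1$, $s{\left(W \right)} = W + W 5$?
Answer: $2913$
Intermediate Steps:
$s{\left(W \right)} = 6 W$ ($s{\left(W \right)} = W + 5 W = 6 W$)
$j{\left(a \right)} = 23$ ($j{\left(a \right)} = 6 \cdot 4 - 1 = 24 - 1 = 23$)
$M{\left(Z \right)} = -31 + Z^{2}$ ($M{\left(Z \right)} = Z^{2} - 31 = -31 + Z^{2}$)
$c{\left(o \right)} = 23 + o$
$x{\left(O \right)} = 28$ ($x{\left(O \right)} = 4 + \left(23 + 1\right) = 4 + 24 = 28$)
$M{\left(-54 \right)} + x{\left(13 \right)} = \left(-31 + \left(-54\right)^{2}\right) + 28 = \left(-31 + 2916\right) + 28 = 2885 + 28 = 2913$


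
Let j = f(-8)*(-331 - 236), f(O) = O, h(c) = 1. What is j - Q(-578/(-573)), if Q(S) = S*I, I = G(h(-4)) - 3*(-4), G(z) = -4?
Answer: 2594504/573 ≈ 4527.9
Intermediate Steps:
I = 8 (I = -4 - 3*(-4) = -4 + 12 = 8)
Q(S) = 8*S (Q(S) = S*8 = 8*S)
j = 4536 (j = -8*(-331 - 236) = -8*(-567) = 4536)
j - Q(-578/(-573)) = 4536 - 8*(-578/(-573)) = 4536 - 8*(-578*(-1/573)) = 4536 - 8*578/573 = 4536 - 1*4624/573 = 4536 - 4624/573 = 2594504/573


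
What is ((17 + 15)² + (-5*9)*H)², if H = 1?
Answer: 958441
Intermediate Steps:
((17 + 15)² + (-5*9)*H)² = ((17 + 15)² - 5*9*1)² = (32² - 45*1)² = (1024 - 45)² = 979² = 958441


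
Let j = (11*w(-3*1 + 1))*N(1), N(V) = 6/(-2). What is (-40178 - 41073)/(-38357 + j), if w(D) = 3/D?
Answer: 162502/76615 ≈ 2.1210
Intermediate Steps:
N(V) = -3 (N(V) = 6*(-½) = -3)
j = 99/2 (j = (11*(3/(-3*1 + 1)))*(-3) = (11*(3/(-3 + 1)))*(-3) = (11*(3/(-2)))*(-3) = (11*(3*(-½)))*(-3) = (11*(-3/2))*(-3) = -33/2*(-3) = 99/2 ≈ 49.500)
(-40178 - 41073)/(-38357 + j) = (-40178 - 41073)/(-38357 + 99/2) = -81251/(-76615/2) = -81251*(-2/76615) = 162502/76615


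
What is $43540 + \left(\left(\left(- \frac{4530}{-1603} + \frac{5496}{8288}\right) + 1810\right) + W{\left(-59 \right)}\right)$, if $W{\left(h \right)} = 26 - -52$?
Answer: $\frac{10778348195}{237244} \approx 45432.0$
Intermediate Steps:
$W{\left(h \right)} = 78$ ($W{\left(h \right)} = 26 + 52 = 78$)
$43540 + \left(\left(\left(- \frac{4530}{-1603} + \frac{5496}{8288}\right) + 1810\right) + W{\left(-59 \right)}\right) = 43540 + \left(\left(\left(- \frac{4530}{-1603} + \frac{5496}{8288}\right) + 1810\right) + 78\right) = 43540 + \left(\left(\left(\left(-4530\right) \left(- \frac{1}{1603}\right) + 5496 \cdot \frac{1}{8288}\right) + 1810\right) + 78\right) = 43540 + \left(\left(\left(\frac{4530}{1603} + \frac{687}{1036}\right) + 1810\right) + 78\right) = 43540 + \left(\left(\frac{827763}{237244} + 1810\right) + 78\right) = 43540 + \left(\frac{430239403}{237244} + 78\right) = 43540 + \frac{448744435}{237244} = \frac{10778348195}{237244}$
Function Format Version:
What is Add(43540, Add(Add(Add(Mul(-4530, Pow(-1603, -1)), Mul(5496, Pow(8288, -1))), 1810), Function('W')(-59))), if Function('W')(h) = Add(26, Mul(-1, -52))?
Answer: Rational(10778348195, 237244) ≈ 45432.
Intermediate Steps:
Function('W')(h) = 78 (Function('W')(h) = Add(26, 52) = 78)
Add(43540, Add(Add(Add(Mul(-4530, Pow(-1603, -1)), Mul(5496, Pow(8288, -1))), 1810), Function('W')(-59))) = Add(43540, Add(Add(Add(Mul(-4530, Pow(-1603, -1)), Mul(5496, Pow(8288, -1))), 1810), 78)) = Add(43540, Add(Add(Add(Mul(-4530, Rational(-1, 1603)), Mul(5496, Rational(1, 8288))), 1810), 78)) = Add(43540, Add(Add(Add(Rational(4530, 1603), Rational(687, 1036)), 1810), 78)) = Add(43540, Add(Add(Rational(827763, 237244), 1810), 78)) = Add(43540, Add(Rational(430239403, 237244), 78)) = Add(43540, Rational(448744435, 237244)) = Rational(10778348195, 237244)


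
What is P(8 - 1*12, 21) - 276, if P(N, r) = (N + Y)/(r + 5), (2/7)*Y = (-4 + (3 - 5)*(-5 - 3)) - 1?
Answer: -14283/52 ≈ -274.67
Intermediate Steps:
Y = 77/2 (Y = 7*((-4 + (3 - 5)*(-5 - 3)) - 1)/2 = 7*((-4 - 2*(-8)) - 1)/2 = 7*((-4 + 16) - 1)/2 = 7*(12 - 1)/2 = (7/2)*11 = 77/2 ≈ 38.500)
P(N, r) = (77/2 + N)/(5 + r) (P(N, r) = (N + 77/2)/(r + 5) = (77/2 + N)/(5 + r))
P(8 - 1*12, 21) - 276 = (77/2 + (8 - 1*12))/(5 + 21) - 276 = (77/2 + (8 - 12))/26 - 276 = (77/2 - 4)/26 - 276 = (1/26)*(69/2) - 276 = 69/52 - 276 = -14283/52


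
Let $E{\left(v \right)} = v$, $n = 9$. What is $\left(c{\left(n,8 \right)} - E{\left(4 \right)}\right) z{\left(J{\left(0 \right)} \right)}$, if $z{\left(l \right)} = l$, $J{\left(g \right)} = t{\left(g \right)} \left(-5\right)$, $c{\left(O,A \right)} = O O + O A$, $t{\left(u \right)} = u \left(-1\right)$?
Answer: $0$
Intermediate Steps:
$t{\left(u \right)} = - u$
$c{\left(O,A \right)} = O^{2} + A O$
$J{\left(g \right)} = 5 g$ ($J{\left(g \right)} = - g \left(-5\right) = 5 g$)
$\left(c{\left(n,8 \right)} - E{\left(4 \right)}\right) z{\left(J{\left(0 \right)} \right)} = \left(9 \left(8 + 9\right) - 4\right) 5 \cdot 0 = \left(9 \cdot 17 - 4\right) 0 = \left(153 - 4\right) 0 = 149 \cdot 0 = 0$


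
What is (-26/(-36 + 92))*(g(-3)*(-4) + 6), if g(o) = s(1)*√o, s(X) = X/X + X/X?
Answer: -39/14 + 26*I*√3/7 ≈ -2.7857 + 6.4333*I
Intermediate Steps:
s(X) = 2 (s(X) = 1 + 1 = 2)
g(o) = 2*√o
(-26/(-36 + 92))*(g(-3)*(-4) + 6) = (-26/(-36 + 92))*((2*√(-3))*(-4) + 6) = (-26/56)*((2*(I*√3))*(-4) + 6) = ((1/56)*(-26))*((2*I*√3)*(-4) + 6) = -13*(-8*I*√3 + 6)/28 = -13*(6 - 8*I*√3)/28 = -39/14 + 26*I*√3/7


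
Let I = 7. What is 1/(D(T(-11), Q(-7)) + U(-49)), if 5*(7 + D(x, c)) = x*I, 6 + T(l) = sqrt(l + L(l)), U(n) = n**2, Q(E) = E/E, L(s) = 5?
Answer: 1420/3387559 - 5*I*sqrt(6)/20325354 ≈ 0.00041918 - 6.0257e-7*I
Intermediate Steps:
Q(E) = 1
T(l) = -6 + sqrt(5 + l) (T(l) = -6 + sqrt(l + 5) = -6 + sqrt(5 + l))
D(x, c) = -7 + 7*x/5 (D(x, c) = -7 + (x*7)/5 = -7 + (7*x)/5 = -7 + 7*x/5)
1/(D(T(-11), Q(-7)) + U(-49)) = 1/((-7 + 7*(-6 + sqrt(5 - 11))/5) + (-49)**2) = 1/((-7 + 7*(-6 + sqrt(-6))/5) + 2401) = 1/((-7 + 7*(-6 + I*sqrt(6))/5) + 2401) = 1/((-7 + (-42/5 + 7*I*sqrt(6)/5)) + 2401) = 1/((-77/5 + 7*I*sqrt(6)/5) + 2401) = 1/(11928/5 + 7*I*sqrt(6)/5)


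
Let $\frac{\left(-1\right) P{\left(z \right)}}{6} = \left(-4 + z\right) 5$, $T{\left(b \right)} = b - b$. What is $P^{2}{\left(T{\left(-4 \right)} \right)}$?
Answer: $14400$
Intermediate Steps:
$T{\left(b \right)} = 0$
$P{\left(z \right)} = 120 - 30 z$ ($P{\left(z \right)} = - 6 \left(-4 + z\right) 5 = - 6 \left(-20 + 5 z\right) = 120 - 30 z$)
$P^{2}{\left(T{\left(-4 \right)} \right)} = \left(120 - 0\right)^{2} = \left(120 + 0\right)^{2} = 120^{2} = 14400$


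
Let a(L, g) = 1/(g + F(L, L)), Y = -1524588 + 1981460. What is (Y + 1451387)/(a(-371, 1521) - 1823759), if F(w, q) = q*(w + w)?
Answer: -528211815977/504821962476 ≈ -1.0463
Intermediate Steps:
Y = 456872
F(w, q) = 2*q*w (F(w, q) = q*(2*w) = 2*q*w)
a(L, g) = 1/(g + 2*L²) (a(L, g) = 1/(g + 2*L*L) = 1/(g + 2*L²))
(Y + 1451387)/(a(-371, 1521) - 1823759) = (456872 + 1451387)/(1/(1521 + 2*(-371)²) - 1823759) = 1908259/(1/(1521 + 2*137641) - 1823759) = 1908259/(1/(1521 + 275282) - 1823759) = 1908259/(1/276803 - 1823759) = 1908259/(-504821962476/276803) = 1908259*(-276803/504821962476) = -528211815977/504821962476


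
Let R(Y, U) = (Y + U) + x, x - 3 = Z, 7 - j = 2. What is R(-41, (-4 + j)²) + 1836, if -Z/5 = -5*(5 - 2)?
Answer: 1874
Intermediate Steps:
j = 5 (j = 7 - 1*2 = 7 - 2 = 5)
Z = 75 (Z = -(-25)*(5 - 2) = -(-25)*3 = -5*(-15) = 75)
x = 78 (x = 3 + 75 = 78)
R(Y, U) = 78 + U + Y (R(Y, U) = (Y + U) + 78 = (U + Y) + 78 = 78 + U + Y)
R(-41, (-4 + j)²) + 1836 = (78 + (-4 + 5)² - 41) + 1836 = (78 + 1² - 41) + 1836 = (78 + 1 - 41) + 1836 = 38 + 1836 = 1874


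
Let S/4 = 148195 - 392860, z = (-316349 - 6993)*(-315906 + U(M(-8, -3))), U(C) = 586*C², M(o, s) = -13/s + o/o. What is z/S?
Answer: -217701156799/2201985 ≈ -98866.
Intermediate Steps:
M(o, s) = 1 - 13/s (M(o, s) = -13/s + 1 = 1 - 13/s)
z = 870804627196/9 (z = (-316349 - 6993)*(-315906 + 586*((-13 - 3)/(-3))²) = -323342*(-315906 + 586*(-⅓*(-16))²) = -323342*(-315906 + 586*(16/3)²) = -323342*(-315906 + 586*(256/9)) = -323342*(-315906 + 150016/9) = -323342*(-2693138/9) = 870804627196/9 ≈ 9.6756e+10)
S = -978660 (S = 4*(148195 - 392860) = 4*(-244665) = -978660)
z/S = (870804627196/9)/(-978660) = (870804627196/9)*(-1/978660) = -217701156799/2201985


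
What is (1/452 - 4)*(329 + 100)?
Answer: -775203/452 ≈ -1715.1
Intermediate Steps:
(1/452 - 4)*(329 + 100) = (1/452 - 4)*429 = -1807/452*429 = -775203/452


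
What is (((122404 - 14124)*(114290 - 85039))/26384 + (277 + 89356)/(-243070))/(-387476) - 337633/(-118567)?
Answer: 23366186696579013677/9207265363193993780 ≈ 2.5378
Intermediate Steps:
(((122404 - 14124)*(114290 - 85039))/26384 + (277 + 89356)/(-243070))/(-387476) - 337633/(-118567) = ((108280*29251)*(1/26384) + 89633*(-1/243070))*(-1/387476) - 337633*(-1/118567) = (3167298280*(1/26384) - 89633/243070)*(-1/387476) + 337633/118567 = (395912285/3298 - 89633/243070)*(-1/387476) + 337633/118567 = (24058525876329/200411215)*(-1/387476) + 337633/118567 = -24058525876329/77654535943340 + 337633/118567 = 23366186696579013677/9207265363193993780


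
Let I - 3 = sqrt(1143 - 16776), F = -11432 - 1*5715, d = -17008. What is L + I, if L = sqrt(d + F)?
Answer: 3 + 3*I*sqrt(3795) + 9*I*sqrt(193) ≈ 3.0 + 309.84*I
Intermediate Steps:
F = -17147 (F = -11432 - 5715 = -17147)
L = 3*I*sqrt(3795) (L = sqrt(-17008 - 17147) = sqrt(-34155) = 3*I*sqrt(3795) ≈ 184.81*I)
I = 3 + 9*I*sqrt(193) (I = 3 + sqrt(1143 - 16776) = 3 + sqrt(-15633) = 3 + 9*I*sqrt(193) ≈ 3.0 + 125.03*I)
L + I = 3*I*sqrt(3795) + (3 + 9*I*sqrt(193)) = 3 + 3*I*sqrt(3795) + 9*I*sqrt(193)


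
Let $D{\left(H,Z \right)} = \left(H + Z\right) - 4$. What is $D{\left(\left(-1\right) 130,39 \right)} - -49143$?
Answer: $49048$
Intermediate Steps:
$D{\left(H,Z \right)} = -4 + H + Z$
$D{\left(\left(-1\right) 130,39 \right)} - -49143 = \left(-4 - 130 + 39\right) - -49143 = \left(-4 - 130 + 39\right) + 49143 = -95 + 49143 = 49048$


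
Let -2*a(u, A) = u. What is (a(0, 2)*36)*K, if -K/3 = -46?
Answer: 0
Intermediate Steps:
K = 138 (K = -3*(-46) = 138)
a(u, A) = -u/2
(a(0, 2)*36)*K = (-1/2*0*36)*138 = (0*36)*138 = 0*138 = 0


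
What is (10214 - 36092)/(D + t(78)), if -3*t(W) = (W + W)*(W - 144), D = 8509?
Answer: -25878/11941 ≈ -2.1672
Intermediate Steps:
t(W) = -2*W*(-144 + W)/3 (t(W) = -(W + W)*(W - 144)/3 = -2*W*(-144 + W)/3)
(10214 - 36092)/(D + t(78)) = (10214 - 36092)/(8509 + (⅔)*78*(144 - 1*78)) = -25878/(8509 + (⅔)*78*(144 - 78)) = -25878/(8509 + (⅔)*78*66) = -25878/(8509 + 3432) = -25878/11941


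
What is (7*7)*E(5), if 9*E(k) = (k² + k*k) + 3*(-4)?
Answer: 1862/9 ≈ 206.89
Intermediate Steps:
E(k) = -4/3 + 2*k²/9 (E(k) = ((k² + k*k) + 3*(-4))/9 = ((k² + k²) - 12)/9 = (2*k² - 12)/9 = (-12 + 2*k²)/9 = -4/3 + 2*k²/9)
(7*7)*E(5) = (7*7)*(-4/3 + (2/9)*5²) = 49*(-4/3 + (2/9)*25) = 49*(-4/3 + 50/9) = 49*(38/9) = 1862/9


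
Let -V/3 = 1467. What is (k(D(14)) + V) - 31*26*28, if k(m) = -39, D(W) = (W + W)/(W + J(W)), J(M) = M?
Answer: -27008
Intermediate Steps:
V = -4401 (V = -3*1467 = -4401)
D(W) = 1 (D(W) = (W + W)/(W + W) = (2*W)/((2*W)) = (2*W)*(1/(2*W)) = 1)
(k(D(14)) + V) - 31*26*28 = (-39 - 4401) - 31*26*28 = -4440 - 806*28 = -4440 - 22568 = -27008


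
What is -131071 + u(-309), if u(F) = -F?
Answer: -130762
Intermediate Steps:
-131071 + u(-309) = -131071 - 1*(-309) = -131071 + 309 = -130762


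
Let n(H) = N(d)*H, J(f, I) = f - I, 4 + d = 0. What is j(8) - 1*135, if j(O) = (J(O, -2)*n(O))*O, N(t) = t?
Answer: -2695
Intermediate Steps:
d = -4 (d = -4 + 0 = -4)
n(H) = -4*H
j(O) = -4*O**2*(2 + O) (j(O) = ((O - 1*(-2))*(-4*O))*O = ((O + 2)*(-4*O))*O = ((2 + O)*(-4*O))*O = (-4*O*(2 + O))*O = -4*O**2*(2 + O))
j(8) - 1*135 = 4*8**2*(-2 - 1*8) - 1*135 = 4*64*(-2 - 8) - 135 = 4*64*(-10) - 135 = -2560 - 135 = -2695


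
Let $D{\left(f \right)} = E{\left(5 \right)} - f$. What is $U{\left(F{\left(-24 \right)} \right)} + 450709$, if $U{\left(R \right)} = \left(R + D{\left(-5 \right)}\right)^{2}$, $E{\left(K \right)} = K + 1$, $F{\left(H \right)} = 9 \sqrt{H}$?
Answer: $448886 + 396 i \sqrt{6} \approx 4.4889 \cdot 10^{5} + 970.0 i$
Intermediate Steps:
$E{\left(K \right)} = 1 + K$
$D{\left(f \right)} = 6 - f$ ($D{\left(f \right)} = \left(1 + 5\right) - f = 6 - f$)
$U{\left(R \right)} = \left(11 + R\right)^{2}$ ($U{\left(R \right)} = \left(R + \left(6 - -5\right)\right)^{2} = \left(R + \left(6 + 5\right)\right)^{2} = \left(R + 11\right)^{2} = \left(11 + R\right)^{2}$)
$U{\left(F{\left(-24 \right)} \right)} + 450709 = \left(11 + 9 \sqrt{-24}\right)^{2} + 450709 = \left(11 + 9 \cdot 2 i \sqrt{6}\right)^{2} + 450709 = \left(11 + 18 i \sqrt{6}\right)^{2} + 450709 = 450709 + \left(11 + 18 i \sqrt{6}\right)^{2}$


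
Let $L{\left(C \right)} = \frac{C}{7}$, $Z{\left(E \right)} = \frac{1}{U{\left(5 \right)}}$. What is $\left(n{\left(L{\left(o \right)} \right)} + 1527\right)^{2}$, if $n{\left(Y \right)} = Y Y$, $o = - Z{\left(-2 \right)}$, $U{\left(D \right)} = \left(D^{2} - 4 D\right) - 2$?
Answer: $\frac{453478334464}{194481} \approx 2.3317 \cdot 10^{6}$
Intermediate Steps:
$U{\left(D \right)} = -2 + D^{2} - 4 D$
$Z{\left(E \right)} = \frac{1}{3}$ ($Z{\left(E \right)} = \frac{1}{-2 + 5^{2} - 20} = \frac{1}{-2 + 25 - 20} = \frac{1}{3}$)
$o = - \frac{1}{3}$ ($o = \left(-1\right) \frac{1}{3} = - \frac{1}{3} \approx -0.33333$)
$L{\left(C \right)} = \frac{C}{7}$ ($L{\left(C \right)} = C \frac{1}{7} = \frac{C}{7}$)
$n{\left(Y \right)} = Y^{2}$
$\left(n{\left(L{\left(o \right)} \right)} + 1527\right)^{2} = \left(\left(\frac{1}{7} \left(- \frac{1}{3}\right)\right)^{2} + 1527\right)^{2} = \left(\left(- \frac{1}{21}\right)^{2} + 1527\right)^{2} = \left(\frac{1}{441} + 1527\right)^{2} = \left(\frac{673408}{441}\right)^{2} = \frac{453478334464}{194481}$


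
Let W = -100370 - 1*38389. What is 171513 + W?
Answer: 32754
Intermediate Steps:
W = -138759 (W = -100370 - 38389 = -138759)
171513 + W = 171513 - 138759 = 32754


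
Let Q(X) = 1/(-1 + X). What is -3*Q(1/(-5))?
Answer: 5/2 ≈ 2.5000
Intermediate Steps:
-3*Q(1/(-5)) = -3/(-1 + 1/(-5)) = -3/(-1 - 1/5) = -3/(-6/5) = -3*(-5/6) = 5/2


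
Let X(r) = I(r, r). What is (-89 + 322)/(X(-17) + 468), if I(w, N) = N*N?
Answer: 233/757 ≈ 0.30779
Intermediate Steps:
I(w, N) = N**2
X(r) = r**2
(-89 + 322)/(X(-17) + 468) = (-89 + 322)/((-17)**2 + 468) = 233/(289 + 468) = 233/757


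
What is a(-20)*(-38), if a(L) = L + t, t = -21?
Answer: 1558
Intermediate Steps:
a(L) = -21 + L (a(L) = L - 21 = -21 + L)
a(-20)*(-38) = (-21 - 20)*(-38) = -41*(-38) = 1558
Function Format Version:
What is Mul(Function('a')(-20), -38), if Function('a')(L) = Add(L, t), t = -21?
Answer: 1558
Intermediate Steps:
Function('a')(L) = Add(-21, L) (Function('a')(L) = Add(L, -21) = Add(-21, L))
Mul(Function('a')(-20), -38) = Mul(Add(-21, -20), -38) = Mul(-41, -38) = 1558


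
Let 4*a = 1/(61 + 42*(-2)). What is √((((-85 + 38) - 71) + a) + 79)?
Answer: I*√82547/46 ≈ 6.2459*I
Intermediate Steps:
a = -1/92 (a = 1/(4*(61 + 42*(-2))) = 1/(4*(61 - 84)) = (¼)/(-23) = (¼)*(-1/23) = -1/92 ≈ -0.010870)
√((((-85 + 38) - 71) + a) + 79) = √((((-85 + 38) - 71) - 1/92) + 79) = √(((-47 - 71) - 1/92) + 79) = √((-118 - 1/92) + 79) = √(-10857/92 + 79) = √(-3589/92) = I*√82547/46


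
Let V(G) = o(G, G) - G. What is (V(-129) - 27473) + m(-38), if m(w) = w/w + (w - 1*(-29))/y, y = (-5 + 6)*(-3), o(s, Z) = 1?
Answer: -27339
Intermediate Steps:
V(G) = 1 - G
y = -3 (y = 1*(-3) = -3)
m(w) = -26/3 - w/3 (m(w) = w/w + (w - 1*(-29))/(-3) = 1 + (w + 29)*(-1/3) = 1 + (29 + w)*(-1/3) = 1 + (-29/3 - w/3) = -26/3 - w/3)
(V(-129) - 27473) + m(-38) = ((1 - 1*(-129)) - 27473) + (-26/3 - 1/3*(-38)) = ((1 + 129) - 27473) + (-26/3 + 38/3) = (130 - 27473) + 4 = -27343 + 4 = -27339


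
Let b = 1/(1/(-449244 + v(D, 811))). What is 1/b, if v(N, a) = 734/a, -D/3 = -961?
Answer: -811/364336150 ≈ -2.2260e-6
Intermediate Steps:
D = 2883 (D = -3*(-961) = 2883)
b = -364336150/811 (b = 1/(1/(-449244 + 734/811)) = 1/(1/(-364336150/811)) = 1/(-811/364336150) = -364336150/811 ≈ -4.4924e+5)
1/b = 1/(-364336150/811) = -811/364336150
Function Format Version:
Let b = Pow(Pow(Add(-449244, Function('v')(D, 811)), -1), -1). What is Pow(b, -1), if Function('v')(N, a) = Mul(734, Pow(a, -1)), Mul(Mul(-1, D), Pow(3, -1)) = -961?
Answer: Rational(-811, 364336150) ≈ -2.2260e-6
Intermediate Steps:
D = 2883 (D = Mul(-3, -961) = 2883)
b = Rational(-364336150, 811) (b = Pow(Pow(Add(-449244, Mul(734, Pow(811, -1))), -1), -1) = Pow(Pow(Add(-449244, Mul(734, Rational(1, 811))), -1), -1) = Pow(Pow(Add(-449244, Rational(734, 811)), -1), -1) = Pow(Pow(Rational(-364336150, 811), -1), -1) = Pow(Rational(-811, 364336150), -1) = Rational(-364336150, 811) ≈ -4.4924e+5)
Pow(b, -1) = Pow(Rational(-364336150, 811), -1) = Rational(-811, 364336150)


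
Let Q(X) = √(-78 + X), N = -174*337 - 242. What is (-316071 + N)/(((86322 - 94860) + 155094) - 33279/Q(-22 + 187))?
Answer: -531196081308/207504002999 - 4159331443*√87/622512008997 ≈ -2.6223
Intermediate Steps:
N = -58880 (N = -58638 - 242 = -58880)
(-316071 + N)/(((86322 - 94860) + 155094) - 33279/Q(-22 + 187)) = (-316071 - 58880)/(((86322 - 94860) + 155094) - 33279/√(-78 + (-22 + 187))) = -374951/((-8538 + 155094) - 33279/√(-78 + 165)) = -374951/(146556 - 33279*√87/87) = -374951/(146556 - 11093*√87/29)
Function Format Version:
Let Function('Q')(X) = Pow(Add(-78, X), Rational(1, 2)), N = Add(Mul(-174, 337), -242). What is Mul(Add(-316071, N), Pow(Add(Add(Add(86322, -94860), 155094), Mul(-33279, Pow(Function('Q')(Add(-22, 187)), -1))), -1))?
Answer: Add(Rational(-531196081308, 207504002999), Mul(Rational(-4159331443, 622512008997), Pow(87, Rational(1, 2)))) ≈ -2.6223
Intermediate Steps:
N = -58880 (N = Add(-58638, -242) = -58880)
Mul(Add(-316071, N), Pow(Add(Add(Add(86322, -94860), 155094), Mul(-33279, Pow(Function('Q')(Add(-22, 187)), -1))), -1)) = Mul(Add(-316071, -58880), Pow(Add(Add(Add(86322, -94860), 155094), Mul(-33279, Pow(Pow(Add(-78, Add(-22, 187)), Rational(1, 2)), -1))), -1)) = Mul(-374951, Pow(Add(Add(-8538, 155094), Mul(-33279, Pow(Pow(Add(-78, 165), Rational(1, 2)), -1))), -1)) = Mul(-374951, Pow(Add(146556, Mul(-33279, Pow(Pow(87, Rational(1, 2)), -1))), -1)) = Mul(-374951, Pow(Add(146556, Mul(-33279, Mul(Rational(1, 87), Pow(87, Rational(1, 2))))), -1)) = Mul(-374951, Pow(Add(146556, Mul(Rational(-11093, 29), Pow(87, Rational(1, 2)))), -1))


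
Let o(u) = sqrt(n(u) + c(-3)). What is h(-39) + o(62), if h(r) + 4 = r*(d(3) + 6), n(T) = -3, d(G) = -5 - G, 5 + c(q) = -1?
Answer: 74 + 3*I ≈ 74.0 + 3.0*I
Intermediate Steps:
c(q) = -6 (c(q) = -5 - 1 = -6)
h(r) = -4 - 2*r (h(r) = -4 + r*((-5 - 1*3) + 6) = -4 + r*((-5 - 3) + 6) = -4 + r*(-8 + 6) = -4 + r*(-2) = -4 - 2*r)
o(u) = 3*I (o(u) = sqrt(-3 - 6) = sqrt(-9) = 3*I)
h(-39) + o(62) = (-4 - 2*(-39)) + 3*I = (-4 + 78) + 3*I = 74 + 3*I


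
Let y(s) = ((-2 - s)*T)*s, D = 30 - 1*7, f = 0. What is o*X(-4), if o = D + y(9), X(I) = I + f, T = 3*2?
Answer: 2284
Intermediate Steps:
D = 23 (D = 30 - 7 = 23)
T = 6
X(I) = I (X(I) = I + 0 = I)
y(s) = s*(-12 - 6*s) (y(s) = ((-2 - s)*6)*s = (-12 - 6*s)*s = s*(-12 - 6*s))
o = -571 (o = 23 - 6*9*(2 + 9) = 23 - 6*9*11 = 23 - 594 = -571)
o*X(-4) = -571*(-4) = 2284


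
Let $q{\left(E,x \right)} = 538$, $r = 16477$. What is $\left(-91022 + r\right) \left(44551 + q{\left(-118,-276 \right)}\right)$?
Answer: $-3361159505$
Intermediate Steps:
$\left(-91022 + r\right) \left(44551 + q{\left(-118,-276 \right)}\right) = \left(-91022 + 16477\right) \left(44551 + 538\right) = \left(-74545\right) 45089 = -3361159505$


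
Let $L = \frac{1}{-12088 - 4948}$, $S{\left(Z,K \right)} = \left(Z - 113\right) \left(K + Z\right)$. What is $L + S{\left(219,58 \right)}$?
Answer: $\frac{500211031}{17036} \approx 29362.0$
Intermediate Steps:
$S{\left(Z,K \right)} = \left(-113 + Z\right) \left(K + Z\right)$
$L = - \frac{1}{17036}$ ($L = \frac{1}{-17036} = - \frac{1}{17036} \approx -5.8699 \cdot 10^{-5}$)
$L + S{\left(219,58 \right)} = - \frac{1}{17036} + \left(219^{2} - 6554 - 24747 + 58 \cdot 219\right) = - \frac{1}{17036} + \left(47961 - 6554 - 24747 + 12702\right) = - \frac{1}{17036} + 29362 = \frac{500211031}{17036}$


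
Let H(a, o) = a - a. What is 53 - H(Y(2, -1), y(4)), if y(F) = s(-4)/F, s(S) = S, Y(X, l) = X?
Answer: 53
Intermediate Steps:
y(F) = -4/F
H(a, o) = 0
53 - H(Y(2, -1), y(4)) = 53 - 1*0 = 53 + 0 = 53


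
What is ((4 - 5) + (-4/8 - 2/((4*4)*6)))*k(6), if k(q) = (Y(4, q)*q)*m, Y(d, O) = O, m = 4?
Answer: -219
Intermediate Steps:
k(q) = 4*q**2 (k(q) = (q*q)*4 = q**2*4 = 4*q**2)
((4 - 5) + (-4/8 - 2/((4*4)*6)))*k(6) = ((4 - 5) + (-4/8 - 2/((4*4)*6)))*(4*6**2) = (-1 + (-4*1/8 - 2/(16*6)))*(4*36) = (-1 + (-1/2 - 2/96))*144 = (-1 + (-1/2 - 2*1/96))*144 = (-1 + (-1/2 - 1/48))*144 = (-1 - 25/48)*144 = -73/48*144 = -219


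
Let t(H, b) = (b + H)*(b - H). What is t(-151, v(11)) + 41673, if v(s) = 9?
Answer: 18953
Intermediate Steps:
t(H, b) = (H + b)*(b - H)
t(-151, v(11)) + 41673 = (9² - 1*(-151)²) + 41673 = (81 - 1*22801) + 41673 = (81 - 22801) + 41673 = -22720 + 41673 = 18953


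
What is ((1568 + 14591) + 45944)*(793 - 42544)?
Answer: -2592862353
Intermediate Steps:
((1568 + 14591) + 45944)*(793 - 42544) = (16159 + 45944)*(-41751) = 62103*(-41751) = -2592862353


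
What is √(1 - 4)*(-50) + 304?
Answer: 304 - 50*I*√3 ≈ 304.0 - 86.603*I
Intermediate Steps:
√(1 - 4)*(-50) + 304 = √(-3)*(-50) + 304 = (I*√3)*(-50) + 304 = -50*I*√3 + 304 = 304 - 50*I*√3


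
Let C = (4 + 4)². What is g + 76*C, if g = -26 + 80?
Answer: 4918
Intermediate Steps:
g = 54
C = 64 (C = 8² = 64)
g + 76*C = 54 + 76*64 = 54 + 4864 = 4918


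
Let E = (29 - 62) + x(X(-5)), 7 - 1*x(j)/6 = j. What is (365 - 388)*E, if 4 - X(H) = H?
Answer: 1035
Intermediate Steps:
X(H) = 4 - H
x(j) = 42 - 6*j
E = -45 (E = (29 - 62) + (42 - 6*(4 - 1*(-5))) = -33 + (42 - 6*(4 + 5)) = -33 + (42 - 6*9) = -33 + (42 - 54) = -33 - 12 = -45)
(365 - 388)*E = (365 - 388)*(-45) = -23*(-45) = 1035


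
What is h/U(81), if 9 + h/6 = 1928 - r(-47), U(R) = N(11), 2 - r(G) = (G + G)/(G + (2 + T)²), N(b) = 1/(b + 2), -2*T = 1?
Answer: 26794482/179 ≈ 1.4969e+5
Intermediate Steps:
T = -½ (T = -½*1 = -½ ≈ -0.50000)
N(b) = 1/(2 + b)
r(G) = 2 - 2*G/(9/4 + G) (r(G) = 2 - (G + G)/(G + (2 - ½)²) = 2 - 2*G/(G + (3/2)²) = 2 - 2*G/(G + 9/4) = 2 - 2*G/(9/4 + G))
U(R) = 1/13 (U(R) = 1/(2 + 11) = 1/13)
h = 2061114/179 (h = -54 + 6*(1928 - 18/(9 + 4*(-47))) = -54 + 6*(1928 - 18/(9 - 188)) = -54 + 6*(1928 - 18/(-179)) = -54 + 6*(1928 - 18*(-1)/179) = -54 + 6*(1928 - 1*(-18/179)) = -54 + 6*(1928 + 18/179) = -54 + 6*(345130/179) = -54 + 2070780/179 = 2061114/179 ≈ 11515.)
h/U(81) = 2061114/(179*(1/13)) = (2061114/179)*13 = 26794482/179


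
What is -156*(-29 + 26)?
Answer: 468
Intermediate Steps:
-156*(-29 + 26) = -156*(-3) = 468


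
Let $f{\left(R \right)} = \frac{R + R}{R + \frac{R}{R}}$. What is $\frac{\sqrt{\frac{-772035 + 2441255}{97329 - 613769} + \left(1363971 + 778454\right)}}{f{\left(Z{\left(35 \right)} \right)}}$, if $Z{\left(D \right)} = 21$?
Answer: $\frac{11 \sqrt{1428514739663758}}{542262} \approx 766.7$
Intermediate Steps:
$f{\left(R \right)} = \frac{2 R}{1 + R}$ ($f{\left(R \right)} = \frac{2 R}{R + 1} = \frac{2 R}{1 + R}$)
$\frac{\sqrt{\frac{-772035 + 2441255}{97329 - 613769} + \left(1363971 + 778454\right)}}{f{\left(Z{\left(35 \right)} \right)}} = \frac{\sqrt{\frac{-772035 + 2441255}{97329 - 613769} + \left(1363971 + 778454\right)}}{2 \cdot 21 \frac{1}{1 + 21}} = \frac{\sqrt{\frac{1669220}{-516440} + 2142425}}{2 \cdot 21 \cdot \frac{1}{22}} = \frac{\sqrt{1669220 \left(- \frac{1}{516440}\right) + 2142425}}{2 \cdot 21 \cdot \frac{1}{22}} = \frac{\sqrt{- \frac{83461}{25822} + 2142425}}{\frac{21}{11}} = \sqrt{\frac{55321614889}{25822}} \cdot \frac{11}{21} = \frac{\sqrt{1428514739663758}}{25822} \cdot \frac{11}{21} = \frac{11 \sqrt{1428514739663758}}{542262}$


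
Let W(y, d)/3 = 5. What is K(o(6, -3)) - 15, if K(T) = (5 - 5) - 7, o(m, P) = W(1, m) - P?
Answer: -22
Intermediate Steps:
W(y, d) = 15 (W(y, d) = 3*5 = 15)
o(m, P) = 15 - P
K(T) = -7 (K(T) = 0 - 7 = -7)
K(o(6, -3)) - 15 = -7 - 15 = -22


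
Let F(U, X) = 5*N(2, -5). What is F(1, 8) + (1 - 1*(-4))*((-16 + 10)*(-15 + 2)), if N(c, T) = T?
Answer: 365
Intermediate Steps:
F(U, X) = -25 (F(U, X) = 5*(-5) = -25)
F(1, 8) + (1 - 1*(-4))*((-16 + 10)*(-15 + 2)) = -25 + (1 - 1*(-4))*((-16 + 10)*(-15 + 2)) = -25 + (1 + 4)*(-6*(-13)) = -25 + 5*78 = -25 + 390 = 365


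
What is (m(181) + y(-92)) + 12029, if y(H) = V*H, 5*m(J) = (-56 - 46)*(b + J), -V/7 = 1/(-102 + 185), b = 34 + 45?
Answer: 558819/83 ≈ 6732.8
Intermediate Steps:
b = 79
V = -7/83 (V = -7/(-102 + 185) = -7/83 ≈ -0.084337)
m(J) = -8058/5 - 102*J/5 (m(J) = ((-56 - 46)*(79 + J))/5 = (-102*(79 + J))/5 = (-8058 - 102*J)/5 = -8058/5 - 102*J/5)
y(H) = -7*H/83
(m(181) + y(-92)) + 12029 = ((-8058/5 - 102/5*181) - 7/83*(-92)) + 12029 = ((-8058/5 - 18462/5) + 644/83) + 12029 = (-5304 + 644/83) + 12029 = -439588/83 + 12029 = 558819/83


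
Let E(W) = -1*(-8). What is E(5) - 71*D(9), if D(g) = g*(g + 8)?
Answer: -10855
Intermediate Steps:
E(W) = 8
D(g) = g*(8 + g)
E(5) - 71*D(9) = 8 - 639*(8 + 9) = 8 - 639*17 = 8 - 71*153 = 8 - 10863 = -10855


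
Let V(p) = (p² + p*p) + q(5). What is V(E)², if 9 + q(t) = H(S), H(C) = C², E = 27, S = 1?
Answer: 2102500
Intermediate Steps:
q(t) = -8 (q(t) = -9 + 1² = -9 + 1 = -8)
V(p) = -8 + 2*p² (V(p) = (p² + p*p) - 8 = (p² + p²) - 8 = 2*p² - 8 = -8 + 2*p²)
V(E)² = (-8 + 2*27²)² = (-8 + 2*729)² = (-8 + 1458)² = 1450² = 2102500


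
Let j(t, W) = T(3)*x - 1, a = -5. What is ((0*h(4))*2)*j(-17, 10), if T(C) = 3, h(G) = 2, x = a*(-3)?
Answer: 0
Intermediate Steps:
x = 15 (x = -5*(-3) = 15)
j(t, W) = 44 (j(t, W) = 3*15 - 1 = 45 - 1 = 44)
((0*h(4))*2)*j(-17, 10) = ((0*2)*2)*44 = (0*2)*44 = 0*44 = 0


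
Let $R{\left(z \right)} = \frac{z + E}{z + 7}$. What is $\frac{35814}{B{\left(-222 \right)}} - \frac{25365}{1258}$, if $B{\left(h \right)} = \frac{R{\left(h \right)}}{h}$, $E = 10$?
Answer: $- \frac{537608342535}{66674} \approx -8.0632 \cdot 10^{6}$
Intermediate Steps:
$R{\left(z \right)} = \frac{10 + z}{7 + z}$ ($R{\left(z \right)} = \frac{z + 10}{z + 7} = \frac{10 + z}{7 + z}$)
$B{\left(h \right)} = \frac{10 + h}{h \left(7 + h\right)}$ ($B{\left(h \right)} = \frac{\frac{1}{7 + h} \left(10 + h\right)}{h} = \frac{10 + h}{h \left(7 + h\right)}$)
$\frac{35814}{B{\left(-222 \right)}} - \frac{25365}{1258} = \frac{35814}{\frac{1}{-222} \frac{1}{7 - 222} \left(10 - 222\right)} - \frac{25365}{1258} = \frac{35814}{\left(- \frac{1}{222}\right) \frac{1}{-215} \left(-212\right)} - \frac{25365}{1258} = \frac{35814}{\left(- \frac{1}{222}\right) \left(- \frac{1}{215}\right) \left(-212\right)} - \frac{25365}{1258} = \frac{35814}{- \frac{106}{23865}} - \frac{25365}{1258} = 35814 \left(- \frac{23865}{106}\right) - \frac{25365}{1258} = - \frac{427350555}{53} - \frac{25365}{1258} = - \frac{537608342535}{66674}$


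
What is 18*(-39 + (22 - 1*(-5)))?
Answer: -216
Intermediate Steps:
18*(-39 + (22 - 1*(-5))) = 18*(-39 + (22 + 5)) = 18*(-39 + 27) = 18*(-12) = -216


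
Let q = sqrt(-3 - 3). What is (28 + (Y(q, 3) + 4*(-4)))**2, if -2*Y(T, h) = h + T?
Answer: (21 - I*sqrt(6))**2/4 ≈ 108.75 - 25.72*I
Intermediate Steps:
q = I*sqrt(6) (q = sqrt(-6) = I*sqrt(6) ≈ 2.4495*I)
Y(T, h) = -T/2 - h/2 (Y(T, h) = -(h + T)/2 = -(T + h)/2 = -T/2 - h/2)
(28 + (Y(q, 3) + 4*(-4)))**2 = (28 + ((-I*sqrt(6)/2 - 1/2*3) + 4*(-4)))**2 = (28 + ((-I*sqrt(6)/2 - 3/2) - 16))**2 = (28 + ((-3/2 - I*sqrt(6)/2) - 16))**2 = (28 + (-35/2 - I*sqrt(6)/2))**2 = (21/2 - I*sqrt(6)/2)**2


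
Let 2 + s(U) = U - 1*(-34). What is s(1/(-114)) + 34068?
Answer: 3887399/114 ≈ 34100.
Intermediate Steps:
s(U) = 32 + U (s(U) = -2 + (U - 1*(-34)) = -2 + (U + 34) = -2 + (34 + U) = 32 + U)
s(1/(-114)) + 34068 = (32 + 1/(-114)) + 34068 = (32 - 1/114) + 34068 = 3647/114 + 34068 = 3887399/114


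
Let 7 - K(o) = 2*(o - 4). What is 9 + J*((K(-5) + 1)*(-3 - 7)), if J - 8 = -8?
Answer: 9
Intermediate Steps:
J = 0 (J = 8 - 8 = 0)
K(o) = 15 - 2*o (K(o) = 7 - 2*(o - 4) = 7 - 2*(-4 + o) = 7 - (-8 + 2*o) = 7 + (8 - 2*o) = 15 - 2*o)
9 + J*((K(-5) + 1)*(-3 - 7)) = 9 + 0*(((15 - 2*(-5)) + 1)*(-3 - 7)) = 9 + 0*(((15 + 10) + 1)*(-10)) = 9 + 0*((25 + 1)*(-10)) = 9 + 0*(26*(-10)) = 9 + 0*(-260) = 9 + 0 = 9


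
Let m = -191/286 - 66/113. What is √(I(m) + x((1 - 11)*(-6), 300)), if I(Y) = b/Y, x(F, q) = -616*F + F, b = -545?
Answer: I*√59690125219610/40459 ≈ 190.96*I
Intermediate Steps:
m = -40459/32318 (m = -191*1/286 - 66*1/113 = -191/286 - 66/113 = -40459/32318 ≈ -1.2519)
x(F, q) = -615*F
I(Y) = -545/Y
√(I(m) + x((1 - 11)*(-6), 300)) = √(-545/(-40459/32318) - 615*(1 - 11)*(-6)) = √(-545*(-32318/40459) - (-6150)*(-6)) = √(17613310/40459 - 615*60) = √(17613310/40459 - 36900) = √(-1475323790/40459) = I*√59690125219610/40459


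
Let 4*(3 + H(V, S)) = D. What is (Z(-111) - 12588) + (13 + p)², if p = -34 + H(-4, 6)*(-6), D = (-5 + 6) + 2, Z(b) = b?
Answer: -50571/4 ≈ -12643.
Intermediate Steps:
D = 3 (D = 1 + 2 = 3)
H(V, S) = -9/4 (H(V, S) = -3 + (¼)*3 = -3 + ¾ = -9/4)
p = -41/2 (p = -34 - 9/4*(-6) = -34 + 27/2 = -41/2 ≈ -20.500)
(Z(-111) - 12588) + (13 + p)² = (-111 - 12588) + (13 - 41/2)² = -12699 + (-15/2)² = -12699 + 225/4 = -50571/4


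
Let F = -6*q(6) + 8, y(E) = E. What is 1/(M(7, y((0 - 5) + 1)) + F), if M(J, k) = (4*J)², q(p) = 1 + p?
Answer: 1/750 ≈ 0.0013333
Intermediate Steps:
M(J, k) = 16*J²
F = -34 (F = -6*(1 + 6) + 8 = -6*7 + 8 = -42 + 8 = -34)
1/(M(7, y((0 - 5) + 1)) + F) = 1/(16*7² - 34) = 1/(16*49 - 34) = 1/(784 - 34) = 1/750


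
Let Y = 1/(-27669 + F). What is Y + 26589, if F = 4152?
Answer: 625293512/23517 ≈ 26589.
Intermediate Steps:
Y = -1/23517 (Y = 1/(-27669 + 4152) = 1/(-23517) = -1/23517 ≈ -4.2522e-5)
Y + 26589 = -1/23517 + 26589 = 625293512/23517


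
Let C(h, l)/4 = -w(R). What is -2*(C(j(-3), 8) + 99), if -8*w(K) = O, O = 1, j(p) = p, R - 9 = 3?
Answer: -199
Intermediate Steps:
R = 12 (R = 9 + 3 = 12)
w(K) = -⅛ (w(K) = -⅛*1 = -⅛)
C(h, l) = ½ (C(h, l) = 4*(-1*(-⅛)) = 4*(⅛) = ½)
-2*(C(j(-3), 8) + 99) = -2*(½ + 99) = -2*199/2 = -1*199 = -199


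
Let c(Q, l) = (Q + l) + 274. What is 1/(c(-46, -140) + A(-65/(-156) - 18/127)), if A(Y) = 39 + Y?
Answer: 1524/193967 ≈ 0.0078570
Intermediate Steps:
c(Q, l) = 274 + Q + l
1/(c(-46, -140) + A(-65/(-156) - 18/127)) = 1/((274 - 46 - 140) + (39 + (-65/(-156) - 18/127))) = 1/(88 + (39 + (-65*(-1/156) - 18*1/127))) = 1/(88 + (39 + (5/12 - 18/127))) = 1/(88 + (39 + 419/1524)) = 1/(88 + 59855/1524) = 1/(193967/1524) = 1524/193967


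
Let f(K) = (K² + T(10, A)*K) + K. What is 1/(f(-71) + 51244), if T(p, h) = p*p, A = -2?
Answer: 1/49114 ≈ 2.0361e-5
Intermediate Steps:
T(p, h) = p²
f(K) = K² + 101*K (f(K) = (K² + 10²*K) + K = (K² + 100*K) + K = K² + 101*K)
1/(f(-71) + 51244) = 1/(-71*(101 - 71) + 51244) = 1/(-71*30 + 51244) = 1/(-2130 + 51244) = 1/49114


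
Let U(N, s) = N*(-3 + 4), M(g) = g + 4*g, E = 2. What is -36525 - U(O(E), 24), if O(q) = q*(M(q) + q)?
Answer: -36549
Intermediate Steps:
M(g) = 5*g
O(q) = 6*q² (O(q) = q*(5*q + q) = q*(6*q) = 6*q²)
U(N, s) = N (U(N, s) = N*1 = N)
-36525 - U(O(E), 24) = -36525 - 6*2² = -36525 - 6*4 = -36525 - 1*24 = -36525 - 24 = -36549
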